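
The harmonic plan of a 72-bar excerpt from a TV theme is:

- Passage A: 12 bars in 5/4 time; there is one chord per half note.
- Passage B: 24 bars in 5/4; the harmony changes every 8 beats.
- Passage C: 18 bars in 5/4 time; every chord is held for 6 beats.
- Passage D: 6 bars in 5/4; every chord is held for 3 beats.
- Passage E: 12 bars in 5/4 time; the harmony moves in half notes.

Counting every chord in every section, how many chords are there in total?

100 chords

A: 12 bars × 5 beats = 60 beats; 2 beats/chord → 30 chords.
B: 24 bars × 5 beats = 120 beats; 8 beats/chord → 15 chords.
C: 18 bars × 5 beats = 90 beats; 6 beats/chord → 15 chords.
D: 6 bars × 5 beats = 30 beats; 3 beats/chord → 10 chords.
E: 12 bars × 5 beats = 60 beats; 2 beats/chord → 30 chords.
Total: 30 + 15 + 15 + 10 + 30 = 100.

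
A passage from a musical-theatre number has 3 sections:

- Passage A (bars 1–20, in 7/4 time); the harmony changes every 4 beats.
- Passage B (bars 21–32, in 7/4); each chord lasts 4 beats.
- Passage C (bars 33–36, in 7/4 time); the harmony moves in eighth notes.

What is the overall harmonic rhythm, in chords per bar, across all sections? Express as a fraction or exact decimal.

28/9 chords per bar

A: 20 × 7 = 140 beats ÷ 4 = 35 chords.
B: 12 × 7 = 84 beats ÷ 4 = 21 chords.
C: 4 × 7 = 28 beats ÷ 0.5 = 56 chords.
Overall: 112 chords over 36 bars → 112/36 = 28/9 chords per bar.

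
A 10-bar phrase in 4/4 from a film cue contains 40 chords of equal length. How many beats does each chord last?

10 bars × 4 beats/bar = 40 beats total.
40 beats ÷ 40 chords = 1 beats per chord.
(That is a quarter note.)

1 beat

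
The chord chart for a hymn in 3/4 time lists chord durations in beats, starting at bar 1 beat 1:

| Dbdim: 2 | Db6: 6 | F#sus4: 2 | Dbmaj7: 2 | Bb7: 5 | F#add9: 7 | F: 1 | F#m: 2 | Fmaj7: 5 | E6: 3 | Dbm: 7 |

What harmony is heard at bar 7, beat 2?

F#add9

Beat 2 of bar 7 is beat (7−1)×3 + 2 = 20 overall.
Running totals: Dbdim ends at 2, Db6 ends at 8, F#sus4 ends at 10, Dbmaj7 ends at 12, Bb7 ends at 17, F#add9 ends at 24.
Beat 20 falls within F#add9.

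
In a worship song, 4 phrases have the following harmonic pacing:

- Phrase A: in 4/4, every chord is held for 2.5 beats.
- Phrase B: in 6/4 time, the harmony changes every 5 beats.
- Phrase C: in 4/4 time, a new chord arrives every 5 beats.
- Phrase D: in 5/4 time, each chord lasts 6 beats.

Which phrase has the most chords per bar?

Phrase A

A: each chord is 2.5 beats in 4/4, so 1.6 per bar.
B: each chord is 5 beats in 6/4, so 1.2 per bar.
C: each chord is 5 beats in 4/4, so 0.8 per bar.
D: each chord is 6 beats in 5/4, so 5/6 per bar.
Fastest is A at 1.6 chords/bar.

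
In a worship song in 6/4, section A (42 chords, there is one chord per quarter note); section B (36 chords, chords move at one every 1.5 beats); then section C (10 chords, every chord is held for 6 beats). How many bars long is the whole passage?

26 bars

A: 42 × 1 = 42 beats = 7 bars.
B: 36 × 1.5 = 54 beats = 9 bars.
C: 10 × 6 = 60 beats = 10 bars.
Total: 7 + 9 + 10 = 26 bars.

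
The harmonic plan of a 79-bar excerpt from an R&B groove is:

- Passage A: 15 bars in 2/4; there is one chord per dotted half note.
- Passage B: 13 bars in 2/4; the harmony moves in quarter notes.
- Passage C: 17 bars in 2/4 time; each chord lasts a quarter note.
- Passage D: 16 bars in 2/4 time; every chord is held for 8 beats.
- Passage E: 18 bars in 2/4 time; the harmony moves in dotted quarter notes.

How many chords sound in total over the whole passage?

A: 15 bars × 2 beats = 30 beats; 3 beats/chord → 10 chords.
B: 13 bars × 2 beats = 26 beats; 1 beat/chord → 26 chords.
C: 17 bars × 2 beats = 34 beats; 1 beat/chord → 34 chords.
D: 16 bars × 2 beats = 32 beats; 8 beats/chord → 4 chords.
E: 18 bars × 2 beats = 36 beats; 1.5 beats/chord → 24 chords.
Total: 10 + 26 + 34 + 4 + 24 = 98.

98 chords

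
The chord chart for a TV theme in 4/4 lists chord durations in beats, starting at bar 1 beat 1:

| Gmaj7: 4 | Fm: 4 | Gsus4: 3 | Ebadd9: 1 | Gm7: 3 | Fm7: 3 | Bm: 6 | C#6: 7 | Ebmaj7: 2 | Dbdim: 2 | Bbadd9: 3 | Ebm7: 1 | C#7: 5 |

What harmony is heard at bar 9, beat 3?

Beat 3 of bar 9 is beat (9−1)×4 + 3 = 35 overall.
Running totals: Gmaj7 ends at 4, Fm ends at 8, Gsus4 ends at 11, Ebadd9 ends at 12, Gm7 ends at 15, Fm7 ends at 18, Bm ends at 24, C#6 ends at 31, Ebmaj7 ends at 33, Dbdim ends at 35.
Beat 35 falls within Dbdim.

Dbdim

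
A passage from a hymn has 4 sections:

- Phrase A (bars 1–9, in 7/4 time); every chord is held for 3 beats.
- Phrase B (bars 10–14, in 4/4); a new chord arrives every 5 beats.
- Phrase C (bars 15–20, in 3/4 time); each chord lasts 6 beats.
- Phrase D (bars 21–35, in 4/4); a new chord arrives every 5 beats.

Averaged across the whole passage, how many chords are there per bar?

A: 9 bars of 7 beats is 63 beats; at 3 beats each that's 21 chords.
B: 5 bars of 4 beats is 20 beats; at 5 beats each that's 4 chords.
C: 6 bars of 3 beats is 18 beats; at 6 beats each that's 3 chords.
D: 15 bars of 4 beats is 60 beats; at 5 beats each that's 12 chords.
Overall: 40 chords over 35 bars → 40/35 = 8/7 chords per bar.

8/7 chords per bar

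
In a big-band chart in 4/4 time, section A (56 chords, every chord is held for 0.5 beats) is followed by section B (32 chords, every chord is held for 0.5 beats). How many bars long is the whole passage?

11 bars

A: 56 × 0.5 = 28 beats = 7 bars.
B: 32 × 0.5 = 16 beats = 4 bars.
Total: 7 + 4 = 11 bars.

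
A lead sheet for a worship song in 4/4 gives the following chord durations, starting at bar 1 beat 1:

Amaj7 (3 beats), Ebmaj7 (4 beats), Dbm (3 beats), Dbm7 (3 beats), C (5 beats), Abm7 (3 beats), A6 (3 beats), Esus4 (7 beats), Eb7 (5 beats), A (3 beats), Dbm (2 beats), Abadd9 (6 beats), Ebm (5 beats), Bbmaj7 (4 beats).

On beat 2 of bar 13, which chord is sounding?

Ebm

Beat 2 of bar 13 is beat (13−1)×4 + 2 = 50 overall.
Running totals: Amaj7 ends at 3, Ebmaj7 ends at 7, Dbm ends at 10, Dbm7 ends at 13, C ends at 18, Abm7 ends at 21, A6 ends at 24, Esus4 ends at 31, Eb7 ends at 36, A ends at 39, Dbm ends at 41, Abadd9 ends at 47, Ebm ends at 52.
Beat 50 falls within Ebm.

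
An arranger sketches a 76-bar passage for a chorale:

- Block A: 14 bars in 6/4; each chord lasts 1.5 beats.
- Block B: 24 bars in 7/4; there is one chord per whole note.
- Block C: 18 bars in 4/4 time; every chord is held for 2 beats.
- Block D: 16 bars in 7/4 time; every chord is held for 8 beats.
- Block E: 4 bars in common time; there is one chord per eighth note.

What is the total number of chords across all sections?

A has 84 beats and chords last 1.5 each, so 56 chords.
B has 168 beats and chords last 4 each, so 42 chords.
C has 72 beats and chords last 2 each, so 36 chords.
D has 112 beats and chords last 8 each, so 14 chords.
E has 16 beats and chords last 0.5 each, so 32 chords.
Total: 56 + 42 + 36 + 14 + 32 = 180.

180 chords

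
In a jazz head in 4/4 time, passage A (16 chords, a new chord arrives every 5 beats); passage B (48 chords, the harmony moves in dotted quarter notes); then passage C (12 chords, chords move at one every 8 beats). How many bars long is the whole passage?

62 bars

A: 16 × 5 = 80 beats = 20 bars.
B: 48 × 1.5 = 72 beats = 18 bars.
C: 12 × 8 = 96 beats = 24 bars.
Total: 20 + 18 + 24 = 62 bars.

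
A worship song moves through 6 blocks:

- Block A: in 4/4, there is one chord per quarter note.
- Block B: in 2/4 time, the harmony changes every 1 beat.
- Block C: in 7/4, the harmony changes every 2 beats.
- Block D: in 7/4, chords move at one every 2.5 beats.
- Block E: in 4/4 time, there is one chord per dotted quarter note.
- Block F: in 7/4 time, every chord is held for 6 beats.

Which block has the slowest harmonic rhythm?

A: each chord is 1 beat in 4/4, so 4 per bar.
B: each chord is 1 beat in 2/4, so 2 per bar.
C: each chord is 2 beats in 7/4, so 3.5 per bar.
D: each chord is 2.5 beats in 7/4, so 2.8 per bar.
E: each chord is 1.5 beats in 4/4, so 8/3 per bar.
F: each chord is 6 beats in 7/4, so 7/6 per bar.
Slowest is F at 7/6 chords/bar.

Block F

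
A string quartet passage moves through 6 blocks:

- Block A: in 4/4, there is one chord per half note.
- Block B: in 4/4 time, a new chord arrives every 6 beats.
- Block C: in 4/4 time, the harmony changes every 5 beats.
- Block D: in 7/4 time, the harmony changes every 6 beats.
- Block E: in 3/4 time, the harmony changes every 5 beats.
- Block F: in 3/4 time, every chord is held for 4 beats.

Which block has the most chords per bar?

A: 4 beats/bar ÷ 2 beats/chord = 2 chords/bar.
B: 4 beats/bar ÷ 6 beats/chord = 2/3 chords/bar.
C: 4 beats/bar ÷ 5 beats/chord = 0.8 chords/bar.
D: 7 beats/bar ÷ 6 beats/chord = 7/6 chords/bar.
E: 3 beats/bar ÷ 5 beats/chord = 0.6 chords/bar.
F: 3 beats/bar ÷ 4 beats/chord = 0.75 chords/bar.
Fastest is A at 2 chords/bar.

Block A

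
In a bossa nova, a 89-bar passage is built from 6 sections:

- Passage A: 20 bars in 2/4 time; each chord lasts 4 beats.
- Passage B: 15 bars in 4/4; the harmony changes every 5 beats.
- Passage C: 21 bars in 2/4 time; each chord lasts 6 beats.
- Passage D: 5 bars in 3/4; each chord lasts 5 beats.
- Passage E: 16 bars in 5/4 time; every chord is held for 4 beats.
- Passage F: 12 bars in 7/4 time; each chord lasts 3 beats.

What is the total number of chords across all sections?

80 chords

A has 40 beats and chords last 4 each, so 10 chords.
B has 60 beats and chords last 5 each, so 12 chords.
C has 42 beats and chords last 6 each, so 7 chords.
D has 15 beats and chords last 5 each, so 3 chords.
E has 80 beats and chords last 4 each, so 20 chords.
F has 84 beats and chords last 3 each, so 28 chords.
Total: 10 + 12 + 7 + 3 + 20 + 28 = 80.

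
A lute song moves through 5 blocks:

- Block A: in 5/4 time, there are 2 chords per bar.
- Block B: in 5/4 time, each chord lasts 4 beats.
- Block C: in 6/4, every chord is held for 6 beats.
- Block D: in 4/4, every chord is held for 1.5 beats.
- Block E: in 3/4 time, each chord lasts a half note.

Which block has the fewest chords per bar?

A: 5 beats/bar ÷ 2.5 beats/chord = 2 chords/bar.
B: 5 beats/bar ÷ 4 beats/chord = 1.25 chords/bar.
C: 6 beats/bar ÷ 6 beats/chord = 1 chord/bar.
D: 4 beats/bar ÷ 1.5 beats/chord = 8/3 chords/bar.
E: 3 beats/bar ÷ 2 beats/chord = 1.5 chords/bar.
Slowest is C at 1 chords/bar.

Block C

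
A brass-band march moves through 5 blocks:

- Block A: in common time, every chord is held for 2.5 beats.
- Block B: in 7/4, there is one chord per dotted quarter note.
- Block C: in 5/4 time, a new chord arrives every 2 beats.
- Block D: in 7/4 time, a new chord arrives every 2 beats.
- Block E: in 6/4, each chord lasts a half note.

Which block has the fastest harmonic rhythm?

Block B

A: 4 beats/bar ÷ 2.5 beats/chord = 1.6 chords/bar.
B: 7 beats/bar ÷ 1.5 beats/chord = 14/3 chords/bar.
C: 5 beats/bar ÷ 2 beats/chord = 2.5 chords/bar.
D: 7 beats/bar ÷ 2 beats/chord = 3.5 chords/bar.
E: 6 beats/bar ÷ 2 beats/chord = 3 chords/bar.
Fastest is B at 14/3 chords/bar.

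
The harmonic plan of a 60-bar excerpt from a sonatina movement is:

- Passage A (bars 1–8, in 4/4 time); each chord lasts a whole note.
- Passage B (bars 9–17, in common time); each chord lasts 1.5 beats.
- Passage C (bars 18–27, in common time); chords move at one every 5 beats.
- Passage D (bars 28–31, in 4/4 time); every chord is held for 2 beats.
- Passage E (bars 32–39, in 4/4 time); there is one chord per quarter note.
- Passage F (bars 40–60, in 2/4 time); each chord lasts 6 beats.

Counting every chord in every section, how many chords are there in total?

87 chords

A has 32 beats and chords last 4 each, so 8 chords.
B has 36 beats and chords last 1.5 each, so 24 chords.
C has 40 beats and chords last 5 each, so 8 chords.
D has 16 beats and chords last 2 each, so 8 chords.
E has 32 beats and chords last 1 each, so 32 chords.
F has 42 beats and chords last 6 each, so 7 chords.
Total: 8 + 24 + 8 + 8 + 32 + 7 = 87.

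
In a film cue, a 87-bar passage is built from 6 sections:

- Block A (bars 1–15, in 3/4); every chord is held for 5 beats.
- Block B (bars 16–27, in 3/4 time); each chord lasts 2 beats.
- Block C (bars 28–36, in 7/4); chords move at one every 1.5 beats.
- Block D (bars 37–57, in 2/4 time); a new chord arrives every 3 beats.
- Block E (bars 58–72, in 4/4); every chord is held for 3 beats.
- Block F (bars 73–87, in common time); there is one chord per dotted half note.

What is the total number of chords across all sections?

123 chords

A has 45 beats and chords last 5 each, so 9 chords.
B has 36 beats and chords last 2 each, so 18 chords.
C has 63 beats and chords last 1.5 each, so 42 chords.
D has 42 beats and chords last 3 each, so 14 chords.
E has 60 beats and chords last 3 each, so 20 chords.
F has 60 beats and chords last 3 each, so 20 chords.
Total: 9 + 18 + 42 + 14 + 20 + 20 = 123.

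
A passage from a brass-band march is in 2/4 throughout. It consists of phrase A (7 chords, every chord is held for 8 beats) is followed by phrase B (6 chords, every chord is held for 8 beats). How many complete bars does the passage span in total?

A: 7 × 8 = 56 beats = 28 bars.
B: 6 × 8 = 48 beats = 24 bars.
Total: 28 + 24 = 52 bars.

52 bars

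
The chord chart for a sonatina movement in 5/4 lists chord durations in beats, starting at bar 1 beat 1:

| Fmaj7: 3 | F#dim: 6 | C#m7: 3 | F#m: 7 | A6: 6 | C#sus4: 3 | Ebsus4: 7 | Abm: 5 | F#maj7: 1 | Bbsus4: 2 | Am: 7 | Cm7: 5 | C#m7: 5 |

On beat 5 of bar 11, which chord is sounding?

Beat 5 of bar 11 is beat (11−1)×5 + 5 = 55 overall.
Running totals: Fmaj7 ends at 3, F#dim ends at 9, C#m7 ends at 12, F#m ends at 19, A6 ends at 25, C#sus4 ends at 28, Ebsus4 ends at 35, Abm ends at 40, F#maj7 ends at 41, Bbsus4 ends at 43, Am ends at 50, Cm7 ends at 55.
Beat 55 falls within Cm7.

Cm7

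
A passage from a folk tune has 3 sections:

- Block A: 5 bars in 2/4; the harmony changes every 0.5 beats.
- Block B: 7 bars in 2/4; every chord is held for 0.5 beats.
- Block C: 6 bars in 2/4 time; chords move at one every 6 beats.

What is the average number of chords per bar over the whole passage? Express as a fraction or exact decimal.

A: 5 × 2 = 10 beats ÷ 0.5 = 20 chords.
B: 7 × 2 = 14 beats ÷ 0.5 = 28 chords.
C: 6 × 2 = 12 beats ÷ 6 = 2 chords.
Overall: 50 chords over 18 bars → 50/18 = 25/9 chords per bar.

25/9 chords per bar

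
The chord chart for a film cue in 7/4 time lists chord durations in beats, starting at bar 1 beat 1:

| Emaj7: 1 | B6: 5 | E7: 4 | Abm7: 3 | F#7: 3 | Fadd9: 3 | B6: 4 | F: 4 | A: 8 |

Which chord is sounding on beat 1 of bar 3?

F#7

Beat 1 of bar 3 is beat (3−1)×7 + 1 = 15 overall.
Running totals: Emaj7 ends at 1, B6 ends at 6, E7 ends at 10, Abm7 ends at 13, F#7 ends at 16.
Beat 15 falls within F#7.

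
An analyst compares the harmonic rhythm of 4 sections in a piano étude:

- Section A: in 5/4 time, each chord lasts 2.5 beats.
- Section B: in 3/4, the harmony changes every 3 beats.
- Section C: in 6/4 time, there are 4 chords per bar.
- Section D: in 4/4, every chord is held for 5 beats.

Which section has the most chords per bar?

Section C

A: 5/2.5 = 2 chords/bar.
B: 3/3 = 1 chord/bar.
C: 6/1.5 = 4 chords/bar.
D: 4/5 = 0.8 chords/bar.
Fastest is C at 4 chords/bar.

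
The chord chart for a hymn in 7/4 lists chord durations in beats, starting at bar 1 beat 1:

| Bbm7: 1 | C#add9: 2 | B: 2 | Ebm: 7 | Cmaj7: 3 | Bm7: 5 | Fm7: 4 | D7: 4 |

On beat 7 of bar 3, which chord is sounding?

Fm7

Beat 7 of bar 3 is beat (3−1)×7 + 7 = 21 overall.
Running totals: Bbm7 ends at 1, C#add9 ends at 3, B ends at 5, Ebm ends at 12, Cmaj7 ends at 15, Bm7 ends at 20, Fm7 ends at 24.
Beat 21 falls within Fm7.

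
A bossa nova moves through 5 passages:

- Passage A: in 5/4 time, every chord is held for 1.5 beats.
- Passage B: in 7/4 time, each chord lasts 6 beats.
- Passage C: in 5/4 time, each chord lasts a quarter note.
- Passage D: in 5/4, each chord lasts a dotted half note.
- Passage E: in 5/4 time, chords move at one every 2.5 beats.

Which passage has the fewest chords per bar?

A: 5 beats/bar ÷ 1.5 beats/chord = 10/3 chords/bar.
B: 7 beats/bar ÷ 6 beats/chord = 7/6 chords/bar.
C: 5 beats/bar ÷ 1 beat/chord = 5 chords/bar.
D: 5 beats/bar ÷ 3 beats/chord = 5/3 chords/bar.
E: 5 beats/bar ÷ 2.5 beats/chord = 2 chords/bar.
Slowest is B at 7/6 chords/bar.

Passage B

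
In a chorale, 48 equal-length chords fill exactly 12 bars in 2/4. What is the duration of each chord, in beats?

0.5 beats

12 bars × 2 beats/bar = 24 beats total.
24 beats ÷ 48 chords = 0.5 beats per chord.
(That is an eighth note.)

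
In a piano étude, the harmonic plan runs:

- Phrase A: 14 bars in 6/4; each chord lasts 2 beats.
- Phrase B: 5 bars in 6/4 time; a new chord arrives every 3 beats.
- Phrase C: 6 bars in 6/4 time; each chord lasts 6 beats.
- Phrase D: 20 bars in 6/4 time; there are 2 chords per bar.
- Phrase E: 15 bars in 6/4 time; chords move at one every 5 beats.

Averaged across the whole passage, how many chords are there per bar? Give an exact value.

29/15 chords per bar

A: 14 × 6 = 84 beats ÷ 2 = 42 chords.
B: 5 × 6 = 30 beats ÷ 3 = 10 chords.
C: 6 × 6 = 36 beats ÷ 6 = 6 chords.
D: 20 × 6 = 120 beats ÷ 3 = 40 chords.
E: 15 × 6 = 90 beats ÷ 5 = 18 chords.
Overall: 116 chords over 60 bars → 116/60 = 29/15 chords per bar.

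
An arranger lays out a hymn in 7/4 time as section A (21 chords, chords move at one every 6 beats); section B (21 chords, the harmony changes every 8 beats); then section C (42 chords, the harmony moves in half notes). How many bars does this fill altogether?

54 bars

A: 21 × 6 = 126 beats = 18 bars.
B: 21 × 8 = 168 beats = 24 bars.
C: 42 × 2 = 84 beats = 12 bars.
Total: 18 + 24 + 12 = 54 bars.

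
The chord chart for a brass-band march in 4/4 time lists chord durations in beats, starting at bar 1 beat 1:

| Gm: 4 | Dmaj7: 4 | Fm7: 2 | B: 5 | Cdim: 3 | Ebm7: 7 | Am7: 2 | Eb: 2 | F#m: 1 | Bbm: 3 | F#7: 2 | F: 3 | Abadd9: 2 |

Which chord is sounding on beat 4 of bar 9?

Beat 4 of bar 9 is beat (9−1)×4 + 4 = 36 overall.
Running totals: Gm ends at 4, Dmaj7 ends at 8, Fm7 ends at 10, B ends at 15, Cdim ends at 18, Ebm7 ends at 25, Am7 ends at 27, Eb ends at 29, F#m ends at 30, Bbm ends at 33, F#7 ends at 35, F ends at 38.
Beat 36 falls within F.

F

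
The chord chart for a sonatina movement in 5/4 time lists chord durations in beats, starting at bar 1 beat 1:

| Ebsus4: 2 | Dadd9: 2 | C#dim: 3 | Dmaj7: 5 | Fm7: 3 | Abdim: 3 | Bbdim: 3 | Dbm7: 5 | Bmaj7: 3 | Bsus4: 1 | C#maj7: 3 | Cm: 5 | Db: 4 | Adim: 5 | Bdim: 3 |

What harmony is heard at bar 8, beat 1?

Cm

Beat 1 of bar 8 is beat (8−1)×5 + 1 = 36 overall.
Running totals: Ebsus4 ends at 2, Dadd9 ends at 4, C#dim ends at 7, Dmaj7 ends at 12, Fm7 ends at 15, Abdim ends at 18, Bbdim ends at 21, Dbm7 ends at 26, Bmaj7 ends at 29, Bsus4 ends at 30, C#maj7 ends at 33, Cm ends at 38.
Beat 36 falls within Cm.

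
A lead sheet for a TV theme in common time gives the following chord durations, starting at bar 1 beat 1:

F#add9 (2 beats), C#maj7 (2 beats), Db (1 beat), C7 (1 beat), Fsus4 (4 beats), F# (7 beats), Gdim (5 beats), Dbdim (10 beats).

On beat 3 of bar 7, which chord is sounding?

Beat 3 of bar 7 is beat (7−1)×4 + 3 = 27 overall.
Running totals: F#add9 ends at 2, C#maj7 ends at 4, Db ends at 5, C7 ends at 6, Fsus4 ends at 10, F# ends at 17, Gdim ends at 22, Dbdim ends at 32.
Beat 27 falls within Dbdim.

Dbdim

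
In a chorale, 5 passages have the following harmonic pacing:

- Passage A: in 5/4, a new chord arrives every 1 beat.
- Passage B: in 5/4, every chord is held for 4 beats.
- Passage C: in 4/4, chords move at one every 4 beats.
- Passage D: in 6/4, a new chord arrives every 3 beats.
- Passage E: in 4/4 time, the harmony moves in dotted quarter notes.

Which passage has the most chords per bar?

Passage A

A: each chord is 1 beat in 5/4, so 5 per bar.
B: each chord is 4 beats in 5/4, so 1.25 per bar.
C: each chord is 4 beats in 4/4, so 1 per bar.
D: each chord is 3 beats in 6/4, so 2 per bar.
E: each chord is 1.5 beats in 4/4, so 8/3 per bar.
Fastest is A at 5 chords/bar.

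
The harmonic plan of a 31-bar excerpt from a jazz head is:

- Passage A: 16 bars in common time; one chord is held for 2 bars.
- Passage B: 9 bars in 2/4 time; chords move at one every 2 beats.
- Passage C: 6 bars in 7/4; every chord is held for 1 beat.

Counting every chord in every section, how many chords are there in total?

59 chords

A has 64 beats and chords last 8 each, so 8 chords.
B has 18 beats and chords last 2 each, so 9 chords.
C has 42 beats and chords last 1 each, so 42 chords.
Total: 8 + 9 + 42 = 59.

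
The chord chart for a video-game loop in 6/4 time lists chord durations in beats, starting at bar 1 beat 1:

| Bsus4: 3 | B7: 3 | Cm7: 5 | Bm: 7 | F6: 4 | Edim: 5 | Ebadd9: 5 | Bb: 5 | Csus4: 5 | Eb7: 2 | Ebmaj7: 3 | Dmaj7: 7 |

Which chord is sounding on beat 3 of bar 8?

Ebmaj7

Beat 3 of bar 8 is beat (8−1)×6 + 3 = 45 overall.
Running totals: Bsus4 ends at 3, B7 ends at 6, Cm7 ends at 11, Bm ends at 18, F6 ends at 22, Edim ends at 27, Ebadd9 ends at 32, Bb ends at 37, Csus4 ends at 42, Eb7 ends at 44, Ebmaj7 ends at 47.
Beat 45 falls within Ebmaj7.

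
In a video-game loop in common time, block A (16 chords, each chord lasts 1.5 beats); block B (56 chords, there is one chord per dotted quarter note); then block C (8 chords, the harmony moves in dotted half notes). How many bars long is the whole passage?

33 bars

A: 16 × 1.5 = 24 beats = 6 bars.
B: 56 × 1.5 = 84 beats = 21 bars.
C: 8 × 3 = 24 beats = 6 bars.
Total: 6 + 21 + 6 = 33 bars.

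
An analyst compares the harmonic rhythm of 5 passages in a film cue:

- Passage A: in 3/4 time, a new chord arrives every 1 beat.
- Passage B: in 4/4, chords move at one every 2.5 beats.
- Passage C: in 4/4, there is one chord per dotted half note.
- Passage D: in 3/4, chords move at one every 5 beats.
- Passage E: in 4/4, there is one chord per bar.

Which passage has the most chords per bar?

Passage A

A: 3/1 = 3 chords/bar.
B: 4/2.5 = 1.6 chords/bar.
C: 4/3 = 4/3 chords/bar.
D: 3/5 = 0.6 chords/bar.
E: 4/4 = 1 chord/bar.
Fastest is A at 3 chords/bar.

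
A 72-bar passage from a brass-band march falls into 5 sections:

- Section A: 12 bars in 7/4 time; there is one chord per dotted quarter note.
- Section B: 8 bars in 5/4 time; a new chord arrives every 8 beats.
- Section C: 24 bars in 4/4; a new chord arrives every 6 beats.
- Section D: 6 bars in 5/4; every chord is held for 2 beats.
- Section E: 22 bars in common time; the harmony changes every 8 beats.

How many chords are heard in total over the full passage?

A: 12 bars × 7 beats = 84 beats; 1.5 beats/chord → 56 chords.
B: 8 bars × 5 beats = 40 beats; 8 beats/chord → 5 chords.
C: 24 bars × 4 beats = 96 beats; 6 beats/chord → 16 chords.
D: 6 bars × 5 beats = 30 beats; 2 beats/chord → 15 chords.
E: 22 bars × 4 beats = 88 beats; 8 beats/chord → 11 chords.
Total: 56 + 5 + 16 + 15 + 11 = 103.

103 chords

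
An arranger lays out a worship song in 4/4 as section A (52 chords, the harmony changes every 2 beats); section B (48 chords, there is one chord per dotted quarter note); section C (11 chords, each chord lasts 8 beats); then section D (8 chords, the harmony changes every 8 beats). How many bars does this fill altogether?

82 bars

A: 52 × 2 = 104 beats = 26 bars.
B: 48 × 1.5 = 72 beats = 18 bars.
C: 11 × 8 = 88 beats = 22 bars.
D: 8 × 8 = 64 beats = 16 bars.
Total: 26 + 18 + 22 + 16 = 82 bars.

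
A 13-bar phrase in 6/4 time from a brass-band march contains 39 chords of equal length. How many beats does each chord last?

2 beats

13 bars × 6 beats/bar = 78 beats total.
78 beats ÷ 39 chords = 2 beats per chord.
(That is a half note.)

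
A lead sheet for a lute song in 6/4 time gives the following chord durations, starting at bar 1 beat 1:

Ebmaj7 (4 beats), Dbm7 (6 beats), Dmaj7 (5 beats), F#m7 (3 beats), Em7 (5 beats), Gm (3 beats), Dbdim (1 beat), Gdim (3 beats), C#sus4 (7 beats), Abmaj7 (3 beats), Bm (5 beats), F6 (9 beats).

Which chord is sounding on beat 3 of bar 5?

Beat 3 of bar 5 is beat (5−1)×6 + 3 = 27 overall.
Running totals: Ebmaj7 ends at 4, Dbm7 ends at 10, Dmaj7 ends at 15, F#m7 ends at 18, Em7 ends at 23, Gm ends at 26, Dbdim ends at 27.
Beat 27 falls within Dbdim.

Dbdim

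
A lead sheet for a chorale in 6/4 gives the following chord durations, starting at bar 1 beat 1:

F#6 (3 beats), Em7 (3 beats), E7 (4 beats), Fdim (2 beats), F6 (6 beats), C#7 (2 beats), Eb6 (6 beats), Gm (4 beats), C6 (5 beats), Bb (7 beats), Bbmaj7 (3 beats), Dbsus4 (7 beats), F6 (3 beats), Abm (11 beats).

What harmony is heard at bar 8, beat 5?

Dbsus4

Beat 5 of bar 8 is beat (8−1)×6 + 5 = 47 overall.
Running totals: F#6 ends at 3, Em7 ends at 6, E7 ends at 10, Fdim ends at 12, F6 ends at 18, C#7 ends at 20, Eb6 ends at 26, Gm ends at 30, C6 ends at 35, Bb ends at 42, Bbmaj7 ends at 45, Dbsus4 ends at 52.
Beat 47 falls within Dbsus4.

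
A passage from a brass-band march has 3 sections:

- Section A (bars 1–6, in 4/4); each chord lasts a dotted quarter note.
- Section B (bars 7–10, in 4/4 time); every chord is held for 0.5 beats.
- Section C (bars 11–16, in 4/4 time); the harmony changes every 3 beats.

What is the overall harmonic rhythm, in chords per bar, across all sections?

A: 6 × 4 = 24 beats ÷ 1.5 = 16 chords.
B: 4 × 4 = 16 beats ÷ 0.5 = 32 chords.
C: 6 × 4 = 24 beats ÷ 3 = 8 chords.
Overall: 56 chords over 16 bars → 56/16 = 3.5 chords per bar.

3.5 chords per bar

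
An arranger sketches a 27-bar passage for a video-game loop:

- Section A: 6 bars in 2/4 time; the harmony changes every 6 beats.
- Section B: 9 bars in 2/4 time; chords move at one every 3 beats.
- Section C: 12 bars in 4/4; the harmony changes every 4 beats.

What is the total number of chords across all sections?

A: 6·2 = 12 beats, 12/6 = 2 chords.
B: 9·2 = 18 beats, 18/3 = 6 chords.
C: 12·4 = 48 beats, 48/4 = 12 chords.
Total: 2 + 6 + 12 = 20.

20 chords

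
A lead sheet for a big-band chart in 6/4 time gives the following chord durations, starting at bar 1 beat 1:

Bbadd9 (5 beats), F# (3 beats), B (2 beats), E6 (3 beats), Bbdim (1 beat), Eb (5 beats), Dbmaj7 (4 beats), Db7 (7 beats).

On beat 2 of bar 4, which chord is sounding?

Dbmaj7

Beat 2 of bar 4 is beat (4−1)×6 + 2 = 20 overall.
Running totals: Bbadd9 ends at 5, F# ends at 8, B ends at 10, E6 ends at 13, Bbdim ends at 14, Eb ends at 19, Dbmaj7 ends at 23.
Beat 20 falls within Dbmaj7.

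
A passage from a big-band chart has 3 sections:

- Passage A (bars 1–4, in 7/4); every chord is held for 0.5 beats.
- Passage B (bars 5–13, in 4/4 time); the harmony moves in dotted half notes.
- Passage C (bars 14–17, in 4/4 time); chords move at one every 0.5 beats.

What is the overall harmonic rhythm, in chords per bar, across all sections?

A: 4 × 7 = 28 beats ÷ 0.5 = 56 chords.
B: 9 × 4 = 36 beats ÷ 3 = 12 chords.
C: 4 × 4 = 16 beats ÷ 0.5 = 32 chords.
Overall: 100 chords over 17 bars → 100/17 = 100/17 chords per bar.

100/17 chords per bar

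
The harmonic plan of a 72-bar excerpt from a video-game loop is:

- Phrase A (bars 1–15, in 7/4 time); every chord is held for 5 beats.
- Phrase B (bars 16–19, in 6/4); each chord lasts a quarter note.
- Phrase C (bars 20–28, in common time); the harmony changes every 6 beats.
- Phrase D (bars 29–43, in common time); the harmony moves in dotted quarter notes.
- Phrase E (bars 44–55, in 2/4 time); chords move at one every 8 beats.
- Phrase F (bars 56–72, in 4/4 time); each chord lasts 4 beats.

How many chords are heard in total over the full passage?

A has 105 beats and chords last 5 each, so 21 chords.
B has 24 beats and chords last 1 each, so 24 chords.
C has 36 beats and chords last 6 each, so 6 chords.
D has 60 beats and chords last 1.5 each, so 40 chords.
E has 24 beats and chords last 8 each, so 3 chords.
F has 68 beats and chords last 4 each, so 17 chords.
Total: 21 + 24 + 6 + 40 + 3 + 17 = 111.

111 chords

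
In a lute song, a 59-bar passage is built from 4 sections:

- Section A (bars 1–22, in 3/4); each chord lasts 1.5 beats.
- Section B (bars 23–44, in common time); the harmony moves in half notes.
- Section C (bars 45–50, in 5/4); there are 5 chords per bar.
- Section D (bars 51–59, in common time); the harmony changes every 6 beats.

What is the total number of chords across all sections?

A: 22 bars × 3 beats = 66 beats; 1.5 beats/chord → 44 chords.
B: 22 bars × 4 beats = 88 beats; 2 beats/chord → 44 chords.
C: 6 bars × 5 beats = 30 beats; 1 beat/chord → 30 chords.
D: 9 bars × 4 beats = 36 beats; 6 beats/chord → 6 chords.
Total: 44 + 44 + 30 + 6 = 124.

124 chords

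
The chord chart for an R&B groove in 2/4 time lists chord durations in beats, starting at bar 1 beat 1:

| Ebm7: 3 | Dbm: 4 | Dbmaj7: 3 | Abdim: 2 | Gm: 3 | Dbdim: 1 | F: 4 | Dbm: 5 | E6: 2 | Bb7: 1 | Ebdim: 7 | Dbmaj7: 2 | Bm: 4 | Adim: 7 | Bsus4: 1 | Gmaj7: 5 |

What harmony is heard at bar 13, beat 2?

Beat 2 of bar 13 is beat (13−1)×2 + 2 = 26 overall.
Running totals: Ebm7 ends at 3, Dbm ends at 7, Dbmaj7 ends at 10, Abdim ends at 12, Gm ends at 15, Dbdim ends at 16, F ends at 20, Dbm ends at 25, E6 ends at 27.
Beat 26 falls within E6.

E6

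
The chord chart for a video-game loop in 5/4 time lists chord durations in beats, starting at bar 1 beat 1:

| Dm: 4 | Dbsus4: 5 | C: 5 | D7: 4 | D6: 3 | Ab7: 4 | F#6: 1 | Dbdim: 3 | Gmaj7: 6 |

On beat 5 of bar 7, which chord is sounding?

Gmaj7

Beat 5 of bar 7 is beat (7−1)×5 + 5 = 35 overall.
Running totals: Dm ends at 4, Dbsus4 ends at 9, C ends at 14, D7 ends at 18, D6 ends at 21, Ab7 ends at 25, F#6 ends at 26, Dbdim ends at 29, Gmaj7 ends at 35.
Beat 35 falls within Gmaj7.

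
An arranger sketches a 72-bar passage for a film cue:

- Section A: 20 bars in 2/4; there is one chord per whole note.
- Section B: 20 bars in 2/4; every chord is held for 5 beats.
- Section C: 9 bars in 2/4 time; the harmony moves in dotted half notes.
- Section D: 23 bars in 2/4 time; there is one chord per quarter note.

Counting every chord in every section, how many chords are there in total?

70 chords

A: 20 bars × 2 beats = 40 beats; 4 beats/chord → 10 chords.
B: 20 bars × 2 beats = 40 beats; 5 beats/chord → 8 chords.
C: 9 bars × 2 beats = 18 beats; 3 beats/chord → 6 chords.
D: 23 bars × 2 beats = 46 beats; 1 beat/chord → 46 chords.
Total: 10 + 8 + 6 + 46 = 70.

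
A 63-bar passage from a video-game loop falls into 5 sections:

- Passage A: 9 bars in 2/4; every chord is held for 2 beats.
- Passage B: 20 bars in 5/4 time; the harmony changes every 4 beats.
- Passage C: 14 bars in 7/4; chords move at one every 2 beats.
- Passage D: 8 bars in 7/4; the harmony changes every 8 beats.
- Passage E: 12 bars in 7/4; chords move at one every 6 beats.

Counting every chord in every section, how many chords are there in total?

104 chords

A: 9 bars × 2 beats = 18 beats; 2 beats/chord → 9 chords.
B: 20 bars × 5 beats = 100 beats; 4 beats/chord → 25 chords.
C: 14 bars × 7 beats = 98 beats; 2 beats/chord → 49 chords.
D: 8 bars × 7 beats = 56 beats; 8 beats/chord → 7 chords.
E: 12 bars × 7 beats = 84 beats; 6 beats/chord → 14 chords.
Total: 9 + 25 + 49 + 7 + 14 = 104.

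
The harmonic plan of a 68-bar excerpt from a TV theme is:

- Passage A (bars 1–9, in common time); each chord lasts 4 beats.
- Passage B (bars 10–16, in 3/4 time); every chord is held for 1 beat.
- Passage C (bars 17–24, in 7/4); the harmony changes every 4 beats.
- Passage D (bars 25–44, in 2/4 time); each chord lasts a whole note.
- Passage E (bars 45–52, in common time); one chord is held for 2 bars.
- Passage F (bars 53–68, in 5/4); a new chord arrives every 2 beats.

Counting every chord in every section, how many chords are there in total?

98 chords

A: 9 bars × 4 beats = 36 beats; 4 beats/chord → 9 chords.
B: 7 bars × 3 beats = 21 beats; 1 beat/chord → 21 chords.
C: 8 bars × 7 beats = 56 beats; 4 beats/chord → 14 chords.
D: 20 bars × 2 beats = 40 beats; 4 beats/chord → 10 chords.
E: 8 bars × 4 beats = 32 beats; 8 beats/chord → 4 chords.
F: 16 bars × 5 beats = 80 beats; 2 beats/chord → 40 chords.
Total: 9 + 21 + 14 + 10 + 4 + 40 = 98.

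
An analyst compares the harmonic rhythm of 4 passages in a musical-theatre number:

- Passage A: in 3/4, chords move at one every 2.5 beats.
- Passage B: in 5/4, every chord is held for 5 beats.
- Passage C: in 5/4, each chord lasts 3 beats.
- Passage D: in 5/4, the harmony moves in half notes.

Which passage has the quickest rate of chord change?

A: 3 beats/bar ÷ 2.5 beats/chord = 1.2 chords/bar.
B: 5 beats/bar ÷ 5 beats/chord = 1 chord/bar.
C: 5 beats/bar ÷ 3 beats/chord = 5/3 chords/bar.
D: 5 beats/bar ÷ 2 beats/chord = 2.5 chords/bar.
Fastest is D at 2.5 chords/bar.

Passage D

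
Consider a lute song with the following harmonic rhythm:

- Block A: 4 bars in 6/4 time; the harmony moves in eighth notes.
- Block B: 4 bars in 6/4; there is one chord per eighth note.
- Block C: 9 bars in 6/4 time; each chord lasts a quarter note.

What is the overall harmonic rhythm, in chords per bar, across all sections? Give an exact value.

A: 4 × 6 = 24 beats ÷ 0.5 = 48 chords.
B: 4 × 6 = 24 beats ÷ 0.5 = 48 chords.
C: 9 × 6 = 54 beats ÷ 1 = 54 chords.
Overall: 150 chords over 17 bars → 150/17 = 150/17 chords per bar.

150/17 chords per bar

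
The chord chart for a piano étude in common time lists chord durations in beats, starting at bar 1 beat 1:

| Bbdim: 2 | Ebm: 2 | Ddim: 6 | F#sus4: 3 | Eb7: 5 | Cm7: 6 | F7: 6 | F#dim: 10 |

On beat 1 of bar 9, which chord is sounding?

F#dim

Beat 1 of bar 9 is beat (9−1)×4 + 1 = 33 overall.
Running totals: Bbdim ends at 2, Ebm ends at 4, Ddim ends at 10, F#sus4 ends at 13, Eb7 ends at 18, Cm7 ends at 24, F7 ends at 30, F#dim ends at 40.
Beat 33 falls within F#dim.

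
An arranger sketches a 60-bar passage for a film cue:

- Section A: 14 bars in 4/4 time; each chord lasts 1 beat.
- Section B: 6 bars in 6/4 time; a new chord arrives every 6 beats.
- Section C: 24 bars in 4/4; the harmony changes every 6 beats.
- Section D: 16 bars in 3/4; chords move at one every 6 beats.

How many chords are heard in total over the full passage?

86 chords

A: 14·4 = 56 beats, 56/1 = 56 chords.
B: 6·6 = 36 beats, 36/6 = 6 chords.
C: 24·4 = 96 beats, 96/6 = 16 chords.
D: 16·3 = 48 beats, 48/6 = 8 chords.
Total: 56 + 6 + 16 + 8 = 86.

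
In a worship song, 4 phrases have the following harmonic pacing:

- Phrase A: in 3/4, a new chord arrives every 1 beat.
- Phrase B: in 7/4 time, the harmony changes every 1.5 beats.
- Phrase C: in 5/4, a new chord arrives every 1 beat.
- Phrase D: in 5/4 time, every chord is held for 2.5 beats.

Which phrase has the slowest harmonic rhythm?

Phrase D

A: 3/1 = 3 chords/bar.
B: 7/1.5 = 14/3 chords/bar.
C: 5/1 = 5 chords/bar.
D: 5/2.5 = 2 chords/bar.
Slowest is D at 2 chords/bar.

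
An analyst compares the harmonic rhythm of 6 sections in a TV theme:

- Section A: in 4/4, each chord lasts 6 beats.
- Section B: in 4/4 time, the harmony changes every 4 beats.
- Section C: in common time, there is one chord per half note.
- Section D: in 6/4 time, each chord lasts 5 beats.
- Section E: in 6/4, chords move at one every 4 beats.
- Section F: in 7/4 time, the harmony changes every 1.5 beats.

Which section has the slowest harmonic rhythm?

A: each chord is 6 beats in 4/4, so 2/3 per bar.
B: each chord is 4 beats in 4/4, so 1 per bar.
C: each chord is 2 beats in 4/4, so 2 per bar.
D: each chord is 5 beats in 6/4, so 1.2 per bar.
E: each chord is 4 beats in 6/4, so 1.5 per bar.
F: each chord is 1.5 beats in 7/4, so 14/3 per bar.
Slowest is A at 2/3 chords/bar.

Section A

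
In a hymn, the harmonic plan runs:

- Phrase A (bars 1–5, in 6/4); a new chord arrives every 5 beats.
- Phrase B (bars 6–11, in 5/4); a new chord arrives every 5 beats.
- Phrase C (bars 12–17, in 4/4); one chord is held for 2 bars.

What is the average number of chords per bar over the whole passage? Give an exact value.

A: 5 × 6 = 30 beats ÷ 5 = 6 chords.
B: 6 × 5 = 30 beats ÷ 5 = 6 chords.
C: 6 × 4 = 24 beats ÷ 8 = 3 chords.
Overall: 15 chords over 17 bars → 15/17 = 15/17 chords per bar.

15/17 chords per bar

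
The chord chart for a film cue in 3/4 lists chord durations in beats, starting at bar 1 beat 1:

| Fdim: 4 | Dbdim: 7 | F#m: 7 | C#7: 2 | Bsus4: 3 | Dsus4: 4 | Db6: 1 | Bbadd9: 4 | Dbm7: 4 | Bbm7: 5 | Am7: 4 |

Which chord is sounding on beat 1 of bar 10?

Db6

Beat 1 of bar 10 is beat (10−1)×3 + 1 = 28 overall.
Running totals: Fdim ends at 4, Dbdim ends at 11, F#m ends at 18, C#7 ends at 20, Bsus4 ends at 23, Dsus4 ends at 27, Db6 ends at 28.
Beat 28 falls within Db6.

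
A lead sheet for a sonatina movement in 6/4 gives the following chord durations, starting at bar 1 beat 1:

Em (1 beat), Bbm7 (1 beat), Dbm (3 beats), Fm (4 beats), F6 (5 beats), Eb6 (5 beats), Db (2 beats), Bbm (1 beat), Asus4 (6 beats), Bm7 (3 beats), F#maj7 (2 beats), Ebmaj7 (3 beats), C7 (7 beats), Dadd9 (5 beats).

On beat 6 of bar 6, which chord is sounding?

Beat 6 of bar 6 is beat (6−1)×6 + 6 = 36 overall.
Running totals: Em ends at 1, Bbm7 ends at 2, Dbm ends at 5, Fm ends at 9, F6 ends at 14, Eb6 ends at 19, Db ends at 21, Bbm ends at 22, Asus4 ends at 28, Bm7 ends at 31, F#maj7 ends at 33, Ebmaj7 ends at 36.
Beat 36 falls within Ebmaj7.

Ebmaj7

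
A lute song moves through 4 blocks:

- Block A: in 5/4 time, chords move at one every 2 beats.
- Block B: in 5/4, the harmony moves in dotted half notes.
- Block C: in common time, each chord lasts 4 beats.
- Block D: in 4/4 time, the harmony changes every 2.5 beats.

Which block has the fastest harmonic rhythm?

Block A

A: 5 beats/bar ÷ 2 beats/chord = 2.5 chords/bar.
B: 5 beats/bar ÷ 3 beats/chord = 5/3 chords/bar.
C: 4 beats/bar ÷ 4 beats/chord = 1 chord/bar.
D: 4 beats/bar ÷ 2.5 beats/chord = 1.6 chords/bar.
Fastest is A at 2.5 chords/bar.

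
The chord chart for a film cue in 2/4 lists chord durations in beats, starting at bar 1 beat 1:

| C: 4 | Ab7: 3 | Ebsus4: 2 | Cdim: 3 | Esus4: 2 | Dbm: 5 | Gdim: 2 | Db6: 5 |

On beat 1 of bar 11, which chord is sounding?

Gdim

Beat 1 of bar 11 is beat (11−1)×2 + 1 = 21 overall.
Running totals: C ends at 4, Ab7 ends at 7, Ebsus4 ends at 9, Cdim ends at 12, Esus4 ends at 14, Dbm ends at 19, Gdim ends at 21.
Beat 21 falls within Gdim.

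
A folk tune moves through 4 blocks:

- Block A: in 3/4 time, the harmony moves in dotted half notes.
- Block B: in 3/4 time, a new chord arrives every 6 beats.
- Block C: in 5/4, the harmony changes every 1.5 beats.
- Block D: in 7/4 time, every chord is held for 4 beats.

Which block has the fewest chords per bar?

A: 3 beats/bar ÷ 3 beats/chord = 1 chord/bar.
B: 3 beats/bar ÷ 6 beats/chord = 0.5 chords/bar.
C: 5 beats/bar ÷ 1.5 beats/chord = 10/3 chords/bar.
D: 7 beats/bar ÷ 4 beats/chord = 1.75 chords/bar.
Slowest is B at 0.5 chords/bar.

Block B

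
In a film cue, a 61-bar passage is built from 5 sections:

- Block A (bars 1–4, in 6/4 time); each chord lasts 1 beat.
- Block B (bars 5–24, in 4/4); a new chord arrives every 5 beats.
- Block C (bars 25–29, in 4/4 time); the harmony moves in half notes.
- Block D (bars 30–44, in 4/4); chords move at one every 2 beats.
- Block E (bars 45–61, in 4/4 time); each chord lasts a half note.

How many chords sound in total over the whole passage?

A: 4 bars × 6 beats = 24 beats; 1 beat/chord → 24 chords.
B: 20 bars × 4 beats = 80 beats; 5 beats/chord → 16 chords.
C: 5 bars × 4 beats = 20 beats; 2 beats/chord → 10 chords.
D: 15 bars × 4 beats = 60 beats; 2 beats/chord → 30 chords.
E: 17 bars × 4 beats = 68 beats; 2 beats/chord → 34 chords.
Total: 24 + 16 + 10 + 30 + 34 = 114.

114 chords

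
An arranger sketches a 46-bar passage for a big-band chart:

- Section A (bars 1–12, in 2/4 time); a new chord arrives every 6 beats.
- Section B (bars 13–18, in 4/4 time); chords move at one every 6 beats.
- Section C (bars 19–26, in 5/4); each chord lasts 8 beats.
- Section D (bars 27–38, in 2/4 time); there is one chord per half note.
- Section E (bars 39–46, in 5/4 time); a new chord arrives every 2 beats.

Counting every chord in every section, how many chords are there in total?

45 chords

A: 12·2 = 24 beats, 24/6 = 4 chords.
B: 6·4 = 24 beats, 24/6 = 4 chords.
C: 8·5 = 40 beats, 40/8 = 5 chords.
D: 12·2 = 24 beats, 24/2 = 12 chords.
E: 8·5 = 40 beats, 40/2 = 20 chords.
Total: 4 + 4 + 5 + 12 + 20 = 45.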